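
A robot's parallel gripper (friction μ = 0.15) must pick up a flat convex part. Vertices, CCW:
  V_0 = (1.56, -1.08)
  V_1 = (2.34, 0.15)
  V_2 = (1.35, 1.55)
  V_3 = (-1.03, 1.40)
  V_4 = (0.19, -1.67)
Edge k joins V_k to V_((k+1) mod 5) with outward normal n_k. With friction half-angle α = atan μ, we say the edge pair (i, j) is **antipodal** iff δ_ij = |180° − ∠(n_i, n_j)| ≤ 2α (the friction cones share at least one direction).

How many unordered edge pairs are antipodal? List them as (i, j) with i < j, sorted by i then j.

count = 1; pairs: (1,3)

α = atan 0.15 = 8.53°;  2α = 17.06°
n_0 = (+0.8445, -0.5355)
n_1 = (+0.8165, +0.5774)
n_2 = (-0.0629, +0.9980)
n_3 = (-0.9293, -0.3693)
n_4 = (+0.3955, -0.9185)
  (0,1): δ = 112.35°  ·
  (0,2): δ = 54.01°  ·
  (0,3): δ = 54.05°  ·
  (0,4): δ = 145.68°  ·
  (1,2): δ = 121.66°  ·
  (1,3): δ = 13.59°  ✓
  (1,4): δ = 78.03°  ·
  (2,3): δ = 71.93°  ·
  (2,4): δ = 19.69°  ·
  (3,4): δ = 88.37°  ·
antipodal pairs: 1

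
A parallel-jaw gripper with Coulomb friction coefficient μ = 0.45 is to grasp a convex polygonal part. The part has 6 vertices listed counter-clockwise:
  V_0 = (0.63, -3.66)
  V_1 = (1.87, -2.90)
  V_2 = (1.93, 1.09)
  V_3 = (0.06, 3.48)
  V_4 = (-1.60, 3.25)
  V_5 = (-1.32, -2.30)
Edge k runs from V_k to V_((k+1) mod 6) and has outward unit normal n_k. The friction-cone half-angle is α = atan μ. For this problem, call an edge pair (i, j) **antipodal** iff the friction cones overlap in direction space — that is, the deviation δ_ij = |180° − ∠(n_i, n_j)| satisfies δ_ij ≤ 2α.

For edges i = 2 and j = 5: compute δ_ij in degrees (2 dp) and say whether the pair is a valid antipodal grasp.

δ = 17.07°, valid

α = atan 0.45 = 24.23°;  2α = 48.46°
edge 2: e_2 = (-1.87, +2.39);  n_2 = (+0.7876, +0.6162)
edge 5: e_5 = (+1.95, -1.36);  n_5 = (-0.5720, -0.8202)
∠(n_2, n_5) = 162.93°
δ = |180° − 162.93°| = 17.07°
17.07° ≤ 2α = 48.46°  →  valid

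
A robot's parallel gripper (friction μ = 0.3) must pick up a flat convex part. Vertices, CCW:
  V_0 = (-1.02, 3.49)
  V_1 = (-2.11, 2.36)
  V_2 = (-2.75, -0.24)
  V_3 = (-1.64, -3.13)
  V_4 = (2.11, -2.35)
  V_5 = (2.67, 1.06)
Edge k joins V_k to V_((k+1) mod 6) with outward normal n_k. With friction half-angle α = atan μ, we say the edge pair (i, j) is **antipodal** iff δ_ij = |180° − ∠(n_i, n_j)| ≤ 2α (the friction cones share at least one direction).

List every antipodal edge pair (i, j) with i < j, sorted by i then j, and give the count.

count = 2; pairs: (1,4), (2,4)

α = atan 0.3 = 16.70°;  2α = 33.40°
n_0 = (-0.7197, +0.6943)
n_1 = (-0.9710, +0.2390)
n_2 = (-0.9335, -0.3585)
n_3 = (+0.2036, -0.9790)
n_4 = (+0.9868, -0.1621)
n_5 = (+0.5500, +0.8352)
  (0,1): δ = 149.86°  ·
  (0,2): δ = 115.02°  ·
  (0,3): δ = 34.28°  ·
  (0,4): δ = 34.64°  ·
  (0,5): δ = 100.60°  ·
  (1,2): δ = 145.16°  ·
  (1,3): δ = 64.42°  ·
  (1,4): δ = 4.50°  ✓
  (1,5): δ = 70.46°  ·
  (2,3): δ = 99.26°  ·
  (2,4): δ = 30.34°  ✓
  (2,5): δ = 35.62°  ·
  (3,4): δ = 111.08°  ·
  (3,5): δ = 45.12°  ·
  (4,5): δ = 114.04°  ·
antipodal pairs: 2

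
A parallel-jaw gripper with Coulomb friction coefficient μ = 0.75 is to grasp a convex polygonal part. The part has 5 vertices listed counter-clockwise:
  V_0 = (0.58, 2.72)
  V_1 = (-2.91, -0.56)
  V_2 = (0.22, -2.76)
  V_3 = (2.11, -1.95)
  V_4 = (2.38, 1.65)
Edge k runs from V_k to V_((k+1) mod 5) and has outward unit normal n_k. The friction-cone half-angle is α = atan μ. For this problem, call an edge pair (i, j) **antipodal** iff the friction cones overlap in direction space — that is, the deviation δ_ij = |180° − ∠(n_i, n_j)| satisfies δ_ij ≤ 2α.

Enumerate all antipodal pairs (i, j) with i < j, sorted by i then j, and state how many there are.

α = atan 0.75 = 36.87°;  2α = 73.74°
n_0 = (-0.6848, +0.7287)
n_1 = (-0.5750, -0.8181)
n_2 = (+0.3939, -0.9191)
n_3 = (+0.9972, -0.0748)
n_4 = (+0.5110, +0.8596)
  (0,1): δ = 78.33°  ·
  (0,2): δ = 20.02°  ✓
  (0,3): δ = 42.49°  ✓
  (0,4): δ = 106.05°  ·
  (1,2): δ = 121.70°  ·
  (1,3): δ = 59.19°  ✓
  (1,4): δ = 4.37°  ✓
  (2,3): δ = 117.49°  ·
  (2,4): δ = 53.93°  ✓
  (3,4): δ = 116.44°  ·
antipodal pairs: 5

count = 5; pairs: (0,2), (0,3), (1,3), (1,4), (2,4)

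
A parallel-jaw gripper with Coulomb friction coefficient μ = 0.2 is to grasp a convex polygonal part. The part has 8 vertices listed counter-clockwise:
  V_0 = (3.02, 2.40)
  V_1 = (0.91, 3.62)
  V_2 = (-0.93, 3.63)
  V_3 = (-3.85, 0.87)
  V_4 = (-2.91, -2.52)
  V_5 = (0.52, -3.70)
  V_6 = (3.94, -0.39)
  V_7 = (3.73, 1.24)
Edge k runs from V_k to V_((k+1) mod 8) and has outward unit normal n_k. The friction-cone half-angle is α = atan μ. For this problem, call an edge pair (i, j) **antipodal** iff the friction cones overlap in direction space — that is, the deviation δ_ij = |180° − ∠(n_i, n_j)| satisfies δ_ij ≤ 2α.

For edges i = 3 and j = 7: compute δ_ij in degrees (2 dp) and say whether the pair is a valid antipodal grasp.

δ = 15.97°, valid

α = atan 0.2 = 11.31°;  2α = 22.62°
edge 3: e_3 = (+0.94, -3.39);  n_3 = (-0.9636, -0.2672)
edge 7: e_7 = (-0.71, +1.16);  n_7 = (+0.8529, +0.5220)
∠(n_3, n_7) = 164.03°
δ = |180° − 164.03°| = 15.97°
15.97° ≤ 2α = 22.62°  →  valid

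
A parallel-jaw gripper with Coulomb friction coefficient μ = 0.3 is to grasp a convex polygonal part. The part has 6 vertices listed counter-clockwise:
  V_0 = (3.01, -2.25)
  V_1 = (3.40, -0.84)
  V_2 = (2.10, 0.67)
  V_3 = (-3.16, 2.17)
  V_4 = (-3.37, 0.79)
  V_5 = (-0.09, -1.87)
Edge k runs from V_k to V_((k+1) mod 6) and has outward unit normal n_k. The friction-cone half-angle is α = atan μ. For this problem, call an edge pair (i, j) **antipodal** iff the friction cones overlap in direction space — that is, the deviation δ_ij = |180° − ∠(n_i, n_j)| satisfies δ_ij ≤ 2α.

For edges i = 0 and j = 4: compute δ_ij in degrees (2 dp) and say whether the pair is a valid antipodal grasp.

α = atan 0.3 = 16.70°;  2α = 33.40°
edge 0: e_0 = (+0.39, +1.41);  n_0 = (+0.9638, -0.2666)
edge 4: e_4 = (+3.28, -2.66);  n_4 = (-0.6299, -0.7767)
∠(n_0, n_4) = 113.58°
δ = |180° − 113.58°| = 66.42°
66.42° > 2α = 33.40°  →  invalid

δ = 66.42°, invalid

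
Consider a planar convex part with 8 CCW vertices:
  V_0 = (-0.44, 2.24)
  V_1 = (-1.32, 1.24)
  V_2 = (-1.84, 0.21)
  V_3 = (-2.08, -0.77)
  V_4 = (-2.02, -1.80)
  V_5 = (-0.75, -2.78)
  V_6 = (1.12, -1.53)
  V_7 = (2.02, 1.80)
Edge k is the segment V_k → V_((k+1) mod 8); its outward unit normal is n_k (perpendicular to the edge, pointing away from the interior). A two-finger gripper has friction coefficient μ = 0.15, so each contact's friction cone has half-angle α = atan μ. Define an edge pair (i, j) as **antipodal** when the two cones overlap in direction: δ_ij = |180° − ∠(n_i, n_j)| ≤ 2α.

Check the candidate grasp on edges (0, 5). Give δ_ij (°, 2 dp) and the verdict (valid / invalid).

δ = 14.89°, valid

α = atan 0.15 = 8.53°;  2α = 17.06°
edge 0: e_0 = (-0.88, -1.00);  n_0 = (-0.7507, +0.6606)
edge 5: e_5 = (+1.87, +1.25);  n_5 = (+0.5557, -0.8314)
∠(n_0, n_5) = 165.11°
δ = |180° − 165.11°| = 14.89°
14.89° ≤ 2α = 17.06°  →  valid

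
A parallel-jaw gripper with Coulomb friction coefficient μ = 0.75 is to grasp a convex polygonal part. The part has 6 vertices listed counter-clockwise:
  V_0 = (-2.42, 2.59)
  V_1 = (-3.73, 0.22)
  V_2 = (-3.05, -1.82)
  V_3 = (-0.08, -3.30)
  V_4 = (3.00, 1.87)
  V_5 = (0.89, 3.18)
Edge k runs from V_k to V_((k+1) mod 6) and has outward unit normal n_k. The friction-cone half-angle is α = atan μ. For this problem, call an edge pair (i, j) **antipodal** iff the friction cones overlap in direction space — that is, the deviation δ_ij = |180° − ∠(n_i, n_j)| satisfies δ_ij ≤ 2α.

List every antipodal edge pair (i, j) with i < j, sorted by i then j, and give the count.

α = atan 0.75 = 36.87°;  2α = 73.74°
n_0 = (-0.8752, +0.4838)
n_1 = (-0.9487, -0.3162)
n_2 = (-0.4460, -0.8950)
n_3 = (+0.8591, -0.5118)
n_4 = (+0.5275, +0.8496)
n_5 = (-0.1755, +0.9845)
  (0,1): δ = 132.63°  ·
  (0,2): δ = 87.56°  ·
  (0,3): δ = 1.85°  ✓
  (0,4): δ = 87.10°  ·
  (0,5): δ = 129.04°  ·
  (1,2): δ = 134.92°  ·
  (1,3): δ = 49.22°  ✓
  (1,4): δ = 39.73°  ✓
  (1,5): δ = 81.67°  ·
  (2,3): δ = 94.30°  ·
  (2,4): δ = 5.35°  ✓
  (2,5): δ = 36.59°  ✓
  (3,4): δ = 91.05°  ·
  (3,5): δ = 49.11°  ✓
  (4,5): δ = 138.06°  ·
antipodal pairs: 6

count = 6; pairs: (0,3), (1,3), (1,4), (2,4), (2,5), (3,5)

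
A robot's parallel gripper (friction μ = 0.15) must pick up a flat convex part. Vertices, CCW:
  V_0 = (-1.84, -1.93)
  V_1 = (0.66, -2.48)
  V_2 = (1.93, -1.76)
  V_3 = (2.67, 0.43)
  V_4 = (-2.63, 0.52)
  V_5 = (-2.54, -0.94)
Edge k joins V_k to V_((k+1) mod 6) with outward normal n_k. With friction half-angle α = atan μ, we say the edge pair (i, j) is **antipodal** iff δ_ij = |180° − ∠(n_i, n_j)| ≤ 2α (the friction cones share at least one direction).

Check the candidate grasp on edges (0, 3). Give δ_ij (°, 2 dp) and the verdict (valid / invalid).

δ = 11.43°, valid

α = atan 0.15 = 8.53°;  2α = 17.06°
edge 0: e_0 = (+2.50, -0.55);  n_0 = (-0.2149, -0.9766)
edge 3: e_3 = (-5.30, +0.09);  n_3 = (+0.0170, +0.9999)
∠(n_0, n_3) = 168.57°
δ = |180° − 168.57°| = 11.43°
11.43° ≤ 2α = 17.06°  →  valid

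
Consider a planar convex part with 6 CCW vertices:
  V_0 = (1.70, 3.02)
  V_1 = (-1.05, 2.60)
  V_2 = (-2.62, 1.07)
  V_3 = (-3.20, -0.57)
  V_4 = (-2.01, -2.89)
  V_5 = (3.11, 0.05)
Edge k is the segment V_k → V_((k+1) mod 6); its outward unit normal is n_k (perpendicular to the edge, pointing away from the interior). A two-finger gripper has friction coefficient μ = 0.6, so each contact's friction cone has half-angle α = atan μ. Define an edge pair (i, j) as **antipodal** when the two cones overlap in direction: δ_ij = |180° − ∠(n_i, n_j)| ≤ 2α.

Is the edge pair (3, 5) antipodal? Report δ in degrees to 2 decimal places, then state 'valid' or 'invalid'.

α = atan 0.6 = 30.96°;  2α = 61.93°
edge 3: e_3 = (+1.19, -2.32);  n_3 = (-0.8898, -0.4564)
edge 5: e_5 = (-1.41, +2.97);  n_5 = (+0.9034, +0.4289)
∠(n_3, n_5) = 178.24°
δ = |180° − 178.24°| = 1.76°
1.76° ≤ 2α = 61.93°  →  valid

δ = 1.76°, valid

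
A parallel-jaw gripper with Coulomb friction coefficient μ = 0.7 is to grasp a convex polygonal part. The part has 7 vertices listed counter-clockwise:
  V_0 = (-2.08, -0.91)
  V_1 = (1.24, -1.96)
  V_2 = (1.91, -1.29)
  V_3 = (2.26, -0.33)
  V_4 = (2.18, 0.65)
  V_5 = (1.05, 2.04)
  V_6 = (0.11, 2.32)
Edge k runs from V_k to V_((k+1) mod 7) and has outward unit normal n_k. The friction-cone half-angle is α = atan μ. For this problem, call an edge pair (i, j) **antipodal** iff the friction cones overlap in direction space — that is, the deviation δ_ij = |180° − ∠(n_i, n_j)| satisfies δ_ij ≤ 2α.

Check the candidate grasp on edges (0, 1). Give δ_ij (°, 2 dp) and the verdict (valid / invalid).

α = atan 0.7 = 34.99°;  2α = 69.98°
edge 0: e_0 = (+3.32, -1.05);  n_0 = (-0.3015, -0.9535)
edge 1: e_1 = (+0.67, +0.67);  n_1 = (+0.7071, -0.7071)
∠(n_0, n_1) = 62.55°
δ = |180° − 62.55°| = 117.45°
117.45° > 2α = 69.98°  →  invalid

δ = 117.45°, invalid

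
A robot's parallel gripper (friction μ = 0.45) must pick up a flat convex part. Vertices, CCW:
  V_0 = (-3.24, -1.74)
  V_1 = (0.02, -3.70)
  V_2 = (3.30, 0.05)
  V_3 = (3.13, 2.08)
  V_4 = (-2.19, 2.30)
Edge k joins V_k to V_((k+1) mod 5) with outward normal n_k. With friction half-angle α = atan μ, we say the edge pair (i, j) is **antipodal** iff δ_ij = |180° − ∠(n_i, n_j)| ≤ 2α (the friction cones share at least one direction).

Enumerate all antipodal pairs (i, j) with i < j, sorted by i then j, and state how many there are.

count = 3; pairs: (0,3), (1,4), (2,4)

α = atan 0.45 = 24.23°;  2α = 48.46°
n_0 = (-0.5153, -0.8570)
n_1 = (+0.7527, -0.6584)
n_2 = (+0.9965, +0.0835)
n_3 = (+0.0413, +0.9991)
n_4 = (-0.9678, +0.2515)
  (0,1): δ = 100.16°  ·
  (0,2): δ = 54.20°  ·
  (0,3): δ = 28.65°  ✓
  (0,4): δ = 106.45°  ·
  (1,2): δ = 134.04°  ·
  (1,3): δ = 51.19°  ·
  (1,4): δ = 26.61°  ✓
  (2,3): δ = 97.16°  ·
  (2,4): δ = 19.36°  ✓
  (3,4): δ = 102.20°  ·
antipodal pairs: 3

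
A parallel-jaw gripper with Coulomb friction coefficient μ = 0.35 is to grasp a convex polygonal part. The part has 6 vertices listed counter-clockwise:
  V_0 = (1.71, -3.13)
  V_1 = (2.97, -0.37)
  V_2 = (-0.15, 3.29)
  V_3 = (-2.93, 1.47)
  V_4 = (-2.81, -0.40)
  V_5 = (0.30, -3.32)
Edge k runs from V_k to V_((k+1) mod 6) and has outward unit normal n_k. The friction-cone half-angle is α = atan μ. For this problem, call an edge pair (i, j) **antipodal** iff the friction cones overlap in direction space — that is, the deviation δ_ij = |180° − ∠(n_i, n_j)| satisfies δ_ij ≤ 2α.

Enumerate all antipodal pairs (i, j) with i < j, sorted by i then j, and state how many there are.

α = atan 0.35 = 19.29°;  2α = 38.58°
n_0 = (+0.9097, -0.4153)
n_1 = (+0.7610, +0.6487)
n_2 = (-0.5477, +0.8367)
n_3 = (-0.9979, -0.0640)
n_4 = (-0.6845, -0.7290)
n_5 = (+0.1335, -0.9910)
  (0,1): δ = 115.02°  ·
  (0,2): δ = 32.25°  ✓
  (0,3): δ = 28.21°  ✓
  (0,4): δ = 71.34°  ·
  (0,5): δ = 122.21°  ·
  (1,2): δ = 97.23°  ·
  (1,3): δ = 36.77°  ✓
  (1,4): δ = 6.36°  ✓
  (1,5): δ = 57.23°  ·
  (2,3): δ = 119.54°  ·
  (2,4): δ = 76.41°  ·
  (2,5): δ = 25.54°  ✓
  (3,4): δ = 136.87°  ·
  (3,5): δ = 86.00°  ·
  (4,5): δ = 129.13°  ·
antipodal pairs: 5

count = 5; pairs: (0,2), (0,3), (1,3), (1,4), (2,5)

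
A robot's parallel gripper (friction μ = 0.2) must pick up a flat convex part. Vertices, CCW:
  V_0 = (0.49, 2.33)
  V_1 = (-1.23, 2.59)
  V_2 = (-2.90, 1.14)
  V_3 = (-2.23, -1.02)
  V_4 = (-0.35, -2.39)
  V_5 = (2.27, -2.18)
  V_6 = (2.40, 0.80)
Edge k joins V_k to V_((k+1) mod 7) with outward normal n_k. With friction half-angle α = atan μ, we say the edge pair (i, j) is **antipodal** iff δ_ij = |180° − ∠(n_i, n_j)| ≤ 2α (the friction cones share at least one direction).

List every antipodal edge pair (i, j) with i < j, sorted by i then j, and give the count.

count = 3; pairs: (0,4), (2,5), (3,6)

α = atan 0.2 = 11.31°;  2α = 22.62°
n_0 = (+0.1495, +0.9888)
n_1 = (-0.6556, +0.7551)
n_2 = (-0.9551, -0.2963)
n_3 = (-0.5889, -0.8082)
n_4 = (+0.0799, -0.9968)
n_5 = (+0.9990, -0.0436)
n_6 = (+0.6252, +0.7805)
  (0,1): δ = 130.44°  ·
  (0,2): δ = 64.17°  ·
  (0,3): δ = 27.49°  ·
  (0,4): δ = 13.18°  ✓
  (0,5): δ = 96.10°  ·
  (0,6): δ = 149.90°  ·
  (1,2): δ = 113.73°  ·
  (1,3): δ = 77.05°  ·
  (1,4): δ = 36.38°  ·
  (1,5): δ = 46.54°  ·
  (1,6): δ = 100.34°  ·
  (2,3): δ = 143.31°  ·
  (2,4): δ = 102.65°  ·
  (2,5): δ = 19.73°  ✓
  (2,6): δ = 34.07°  ·
  (3,4): δ = 139.34°  ·
  (3,5): δ = 56.42°  ·
  (3,6): δ = 2.61°  ✓
  (4,5): δ = 97.08°  ·
  (4,6): δ = 43.28°  ·
  (5,6): δ = 126.20°  ·
antipodal pairs: 3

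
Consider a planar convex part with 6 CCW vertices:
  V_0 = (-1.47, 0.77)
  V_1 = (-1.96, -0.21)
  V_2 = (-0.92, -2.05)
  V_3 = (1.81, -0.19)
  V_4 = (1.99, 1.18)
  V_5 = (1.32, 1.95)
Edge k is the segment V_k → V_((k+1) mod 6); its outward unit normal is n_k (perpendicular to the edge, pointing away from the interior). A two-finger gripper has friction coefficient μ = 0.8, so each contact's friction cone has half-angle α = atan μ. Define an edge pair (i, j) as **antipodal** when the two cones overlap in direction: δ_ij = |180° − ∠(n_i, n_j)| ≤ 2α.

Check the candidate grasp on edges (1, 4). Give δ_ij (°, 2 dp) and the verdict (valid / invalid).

α = atan 0.8 = 38.66°;  2α = 77.32°
edge 1: e_1 = (+1.04, -1.84);  n_1 = (-0.8706, -0.4921)
edge 4: e_4 = (-0.67, +0.77);  n_4 = (+0.7544, +0.6564)
∠(n_1, n_4) = 168.45°
δ = |180° − 168.45°| = 11.55°
11.55° ≤ 2α = 77.32°  →  valid

δ = 11.55°, valid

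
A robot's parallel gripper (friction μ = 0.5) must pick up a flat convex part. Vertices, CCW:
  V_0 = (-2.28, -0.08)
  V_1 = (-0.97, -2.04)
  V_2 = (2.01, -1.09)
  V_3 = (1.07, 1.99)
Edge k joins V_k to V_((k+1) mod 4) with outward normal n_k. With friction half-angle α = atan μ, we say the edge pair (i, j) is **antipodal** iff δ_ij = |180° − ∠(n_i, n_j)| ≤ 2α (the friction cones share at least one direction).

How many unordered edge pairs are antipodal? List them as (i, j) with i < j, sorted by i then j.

count = 2; pairs: (0,2), (1,3)

α = atan 0.5 = 26.57°;  2α = 53.13°
n_0 = (-0.8314, -0.5557)
n_1 = (+0.3037, -0.9528)
n_2 = (+0.9564, +0.2919)
n_3 = (-0.5257, +0.8507)
  (0,1): δ = 106.08°  ·
  (0,2): δ = 16.79°  ✓
  (0,3): δ = 87.95°  ·
  (1,2): δ = 90.71°  ·
  (1,3): δ = 14.03°  ✓
  (2,3): δ = 75.26°  ·
antipodal pairs: 2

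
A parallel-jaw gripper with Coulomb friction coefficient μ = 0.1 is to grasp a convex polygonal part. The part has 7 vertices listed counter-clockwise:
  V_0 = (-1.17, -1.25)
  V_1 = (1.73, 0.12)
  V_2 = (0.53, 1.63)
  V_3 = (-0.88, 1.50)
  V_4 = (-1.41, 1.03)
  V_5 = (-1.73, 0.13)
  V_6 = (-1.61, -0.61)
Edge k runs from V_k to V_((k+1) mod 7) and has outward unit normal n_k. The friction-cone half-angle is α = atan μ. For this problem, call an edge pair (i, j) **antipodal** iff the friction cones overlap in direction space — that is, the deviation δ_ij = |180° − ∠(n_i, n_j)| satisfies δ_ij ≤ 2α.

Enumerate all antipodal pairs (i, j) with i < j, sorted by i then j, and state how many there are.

count = 1; pairs: (1,6)

α = atan 0.1 = 5.71°;  2α = 11.42°
n_0 = (+0.4271, -0.9042)
n_1 = (+0.7829, +0.6222)
n_2 = (-0.0918, +0.9958)
n_3 = (-0.6635, +0.7482)
n_4 = (-0.9422, +0.3350)
n_5 = (-0.9871, -0.1601)
n_6 = (-0.8240, -0.5665)
  (0,1): δ = 76.81°  ·
  (0,2): δ = 20.02°  ·
  (0,3): δ = 16.28°  ·
  (0,4): δ = 45.14°  ·
  (0,5): δ = 73.92°  ·
  (0,6): δ = 99.22°  ·
  (1,2): δ = 123.21°  ·
  (1,3): δ = 86.91°  ·
  (1,4): δ = 58.05°  ·
  (1,5): δ = 29.26°  ·
  (1,6): δ = 3.97°  ✓
  (2,3): δ = 143.70°  ·
  (2,4): δ = 114.84°  ·
  (2,5): δ = 86.06°  ·
  (2,6): δ = 60.76°  ·
  (3,4): δ = 151.14°  ·
  (3,5): δ = 122.36°  ·
  (3,6): δ = 97.06°  ·
  (4,5): δ = 151.22°  ·
  (4,6): δ = 125.92°  ·
  (5,6): δ = 154.70°  ·
antipodal pairs: 1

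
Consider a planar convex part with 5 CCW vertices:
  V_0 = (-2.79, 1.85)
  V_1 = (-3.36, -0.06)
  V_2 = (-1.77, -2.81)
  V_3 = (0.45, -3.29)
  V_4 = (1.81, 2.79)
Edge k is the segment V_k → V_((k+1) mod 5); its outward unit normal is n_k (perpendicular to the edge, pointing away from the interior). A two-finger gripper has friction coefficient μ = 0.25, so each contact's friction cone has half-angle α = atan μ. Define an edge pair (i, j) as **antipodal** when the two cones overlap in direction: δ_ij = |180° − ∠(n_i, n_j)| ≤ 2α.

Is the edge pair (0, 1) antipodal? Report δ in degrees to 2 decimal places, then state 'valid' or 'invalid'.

δ = 133.35°, invalid

α = atan 0.25 = 14.04°;  2α = 28.07°
edge 0: e_0 = (-0.57, -1.91);  n_0 = (-0.9582, +0.2860)
edge 1: e_1 = (+1.59, -2.75);  n_1 = (-0.8657, -0.5005)
∠(n_0, n_1) = 46.65°
δ = |180° − 46.65°| = 133.35°
133.35° > 2α = 28.07°  →  invalid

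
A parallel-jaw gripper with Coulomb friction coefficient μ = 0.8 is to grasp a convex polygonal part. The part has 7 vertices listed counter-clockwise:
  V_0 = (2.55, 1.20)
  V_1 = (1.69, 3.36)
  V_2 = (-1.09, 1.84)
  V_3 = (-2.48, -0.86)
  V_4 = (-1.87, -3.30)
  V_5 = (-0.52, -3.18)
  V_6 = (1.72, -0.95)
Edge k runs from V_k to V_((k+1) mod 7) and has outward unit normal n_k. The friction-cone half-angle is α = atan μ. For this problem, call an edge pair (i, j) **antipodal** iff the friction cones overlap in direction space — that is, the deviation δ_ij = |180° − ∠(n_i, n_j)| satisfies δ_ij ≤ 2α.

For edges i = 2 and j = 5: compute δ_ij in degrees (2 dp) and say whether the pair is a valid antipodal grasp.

α = atan 0.8 = 38.66°;  2α = 77.32°
edge 2: e_2 = (-1.39, -2.70);  n_2 = (-0.8891, +0.4577)
edge 5: e_5 = (+2.24, +2.23);  n_5 = (+0.7055, -0.7087)
∠(n_2, n_5) = 162.11°
δ = |180° − 162.11°| = 17.89°
17.89° ≤ 2α = 77.32°  →  valid

δ = 17.89°, valid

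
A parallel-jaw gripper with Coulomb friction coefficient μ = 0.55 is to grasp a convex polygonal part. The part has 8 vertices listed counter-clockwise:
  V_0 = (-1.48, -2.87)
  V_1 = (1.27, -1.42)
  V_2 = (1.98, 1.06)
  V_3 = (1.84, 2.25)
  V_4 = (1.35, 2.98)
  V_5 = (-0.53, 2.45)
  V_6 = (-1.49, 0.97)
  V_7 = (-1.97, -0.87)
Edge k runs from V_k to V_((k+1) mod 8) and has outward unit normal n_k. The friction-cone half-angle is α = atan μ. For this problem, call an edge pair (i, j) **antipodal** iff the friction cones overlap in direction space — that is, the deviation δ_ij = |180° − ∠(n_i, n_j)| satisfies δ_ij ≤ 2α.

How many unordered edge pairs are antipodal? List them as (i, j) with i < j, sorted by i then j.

count = 11; pairs: (0,4), (0,5), (0,6), (1,5), (1,6), (1,7), (2,5), (2,6), (2,7), (3,6), (3,7)

α = atan 0.55 = 28.81°;  2α = 57.62°
n_0 = (+0.4664, -0.8846)
n_1 = (+0.9614, -0.2752)
n_2 = (+0.9932, +0.1168)
n_3 = (+0.8303, +0.5573)
n_4 = (-0.2713, +0.9625)
n_5 = (-0.8390, +0.5442)
n_6 = (-0.9676, +0.2524)
n_7 = (-0.9713, -0.2380)
  (0,1): δ = 133.78°  ·
  (0,2): δ = 111.09°  ·
  (0,3): δ = 83.93°  ·
  (0,4): δ = 12.06°  ✓
  (0,5): δ = 29.23°  ✓
  (0,6): δ = 47.58°  ✓
  (0,7): δ = 75.96°  ·
  (1,2): δ = 157.31°  ·
  (1,3): δ = 130.15°  ·
  (1,4): δ = 58.28°  ·
  (1,5): δ = 16.99°  ✓
  (1,6): δ = 1.36°  ✓
  (1,7): δ = 29.74°  ✓
  (2,3): δ = 152.84°  ·
  (2,4): δ = 80.97°  ·
  (2,5): δ = 39.68°  ✓
  (2,6): δ = 21.33°  ✓
  (2,7): δ = 7.06°  ✓
  (3,4): δ = 108.13°  ·
  (3,5): δ = 66.84°  ·
  (3,6): δ = 48.49°  ✓
  (3,7): δ = 20.10°  ✓
  (4,5): δ = 138.71°  ·
  (4,6): δ = 120.36°  ·
  (4,7): δ = 91.98°  ·
  (5,6): δ = 161.65°  ·
  (5,7): δ = 133.26°  ·
  (6,7): δ = 151.61°  ·
antipodal pairs: 11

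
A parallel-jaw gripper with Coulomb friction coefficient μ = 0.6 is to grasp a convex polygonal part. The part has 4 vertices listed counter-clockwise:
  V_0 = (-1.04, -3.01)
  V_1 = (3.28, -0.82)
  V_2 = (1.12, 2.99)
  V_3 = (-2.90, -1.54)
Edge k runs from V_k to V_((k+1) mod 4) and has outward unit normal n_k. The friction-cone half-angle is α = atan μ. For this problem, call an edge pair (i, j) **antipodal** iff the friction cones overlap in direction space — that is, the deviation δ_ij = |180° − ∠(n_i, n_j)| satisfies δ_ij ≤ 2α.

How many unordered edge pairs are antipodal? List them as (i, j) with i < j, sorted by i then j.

α = atan 0.6 = 30.96°;  2α = 61.93°
n_0 = (+0.4522, -0.8919)
n_1 = (+0.8699, +0.4932)
n_2 = (-0.7480, +0.6637)
n_3 = (-0.6201, -0.7846)
  (0,1): δ = 87.33°  ·
  (0,2): δ = 21.53°  ✓
  (0,3): δ = 114.80°  ·
  (1,2): δ = 71.14°  ·
  (1,3): δ = 22.13°  ✓
  (2,3): δ = 86.73°  ·
antipodal pairs: 2

count = 2; pairs: (0,2), (1,3)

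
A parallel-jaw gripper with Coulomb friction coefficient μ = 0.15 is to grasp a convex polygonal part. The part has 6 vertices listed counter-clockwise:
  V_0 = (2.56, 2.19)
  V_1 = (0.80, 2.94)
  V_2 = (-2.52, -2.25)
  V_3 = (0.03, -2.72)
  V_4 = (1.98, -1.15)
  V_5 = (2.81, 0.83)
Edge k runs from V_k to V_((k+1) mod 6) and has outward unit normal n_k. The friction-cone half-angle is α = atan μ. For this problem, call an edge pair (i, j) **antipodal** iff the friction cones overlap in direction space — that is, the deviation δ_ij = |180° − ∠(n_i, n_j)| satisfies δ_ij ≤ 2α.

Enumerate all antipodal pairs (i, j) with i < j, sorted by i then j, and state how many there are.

count = 2; pairs: (0,2), (1,4)

α = atan 0.15 = 8.53°;  2α = 17.06°
n_0 = (+0.3920, +0.9200)
n_1 = (-0.8424, +0.5389)
n_2 = (-0.1813, -0.9834)
n_3 = (+0.6271, -0.7789)
n_4 = (+0.9222, -0.3866)
n_5 = (+0.9835, +0.1808)
  (0,1): δ = 99.53°  ·
  (0,2): δ = 12.64°  ✓
  (0,3): δ = 61.92°  ·
  (0,4): δ = 90.34°  ·
  (0,5): δ = 123.50°  ·
  (1,2): δ = 67.84°  ·
  (1,3): δ = 18.55°  ·
  (1,4): δ = 9.86°  ✓
  (1,5): δ = 43.02°  ·
  (2,3): δ = 130.72°  ·
  (2,4): δ = 102.30°  ·
  (2,5): δ = 69.14°  ·
  (3,4): δ = 151.58°  ·
  (3,5): δ = 118.42°  ·
  (4,5): δ = 146.84°  ·
antipodal pairs: 2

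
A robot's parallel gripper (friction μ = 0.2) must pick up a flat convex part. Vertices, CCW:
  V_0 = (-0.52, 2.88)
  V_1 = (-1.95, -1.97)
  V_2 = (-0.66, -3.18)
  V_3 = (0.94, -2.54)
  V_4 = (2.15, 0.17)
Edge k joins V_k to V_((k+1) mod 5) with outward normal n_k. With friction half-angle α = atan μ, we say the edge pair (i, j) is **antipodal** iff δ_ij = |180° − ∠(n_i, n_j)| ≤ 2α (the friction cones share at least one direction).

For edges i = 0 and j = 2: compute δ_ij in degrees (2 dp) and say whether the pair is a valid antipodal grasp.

δ = 51.77°, invalid

α = atan 0.2 = 11.31°;  2α = 22.62°
edge 0: e_0 = (-1.43, -4.85);  n_0 = (-0.9592, +0.2828)
edge 2: e_2 = (+1.60, +0.64);  n_2 = (+0.3714, -0.9285)
∠(n_0, n_2) = 128.23°
δ = |180° − 128.23°| = 51.77°
51.77° > 2α = 22.62°  →  invalid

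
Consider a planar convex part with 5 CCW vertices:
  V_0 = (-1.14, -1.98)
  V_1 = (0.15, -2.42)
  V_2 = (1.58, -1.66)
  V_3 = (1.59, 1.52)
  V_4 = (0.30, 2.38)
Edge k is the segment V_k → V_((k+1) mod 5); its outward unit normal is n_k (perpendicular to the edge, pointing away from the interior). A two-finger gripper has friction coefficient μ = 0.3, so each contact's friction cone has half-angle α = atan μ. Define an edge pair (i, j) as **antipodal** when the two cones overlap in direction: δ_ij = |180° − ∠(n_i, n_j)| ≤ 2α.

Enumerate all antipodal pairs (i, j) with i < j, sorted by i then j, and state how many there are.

count = 2; pairs: (0,3), (2,4)

α = atan 0.3 = 16.70°;  2α = 33.40°
n_0 = (-0.3228, -0.9465)
n_1 = (+0.4693, -0.8830)
n_2 = (+1.0000, -0.0031)
n_3 = (+0.5547, +0.8321)
n_4 = (-0.9496, +0.3136)
  (0,1): δ = 133.18°  ·
  (0,2): δ = 71.35°  ·
  (0,3): δ = 14.86°  ✓
  (0,4): δ = 90.56°  ·
  (1,2): δ = 118.17°  ·
  (1,3): δ = 61.68°  ·
  (1,4): δ = 43.73°  ·
  (2,3): δ = 123.51°  ·
  (2,4): δ = 18.10°  ✓
  (3,4): δ = 74.59°  ·
antipodal pairs: 2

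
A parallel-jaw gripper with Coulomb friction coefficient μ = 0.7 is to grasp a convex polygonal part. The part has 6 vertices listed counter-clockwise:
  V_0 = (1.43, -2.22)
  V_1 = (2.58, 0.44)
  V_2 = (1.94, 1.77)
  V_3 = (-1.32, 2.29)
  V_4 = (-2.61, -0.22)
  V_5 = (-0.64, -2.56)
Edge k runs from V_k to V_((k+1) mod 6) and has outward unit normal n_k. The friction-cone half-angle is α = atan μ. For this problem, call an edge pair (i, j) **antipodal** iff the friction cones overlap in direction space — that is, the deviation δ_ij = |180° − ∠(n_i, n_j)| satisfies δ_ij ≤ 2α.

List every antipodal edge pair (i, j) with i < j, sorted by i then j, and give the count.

count = 7; pairs: (0,3), (0,4), (1,3), (1,4), (2,4), (2,5), (3,5)

α = atan 0.7 = 34.99°;  2α = 69.98°
n_0 = (+0.9179, -0.3968)
n_1 = (+0.9011, +0.4336)
n_2 = (+0.1575, +0.9875)
n_3 = (-0.8894, +0.4571)
n_4 = (-0.7650, -0.6440)
n_5 = (+0.1621, -0.9868)
  (0,1): δ = 130.92°  ·
  (0,2): δ = 75.68°  ·
  (0,3): δ = 3.82°  ✓
  (0,4): δ = 63.47°  ✓
  (0,5): δ = 122.71°  ·
  (1,2): δ = 124.76°  ·
  (1,3): δ = 52.90°  ✓
  (1,4): δ = 14.40°  ✓
  (1,5): δ = 73.63°  ·
  (2,3): δ = 108.14°  ·
  (2,4): δ = 40.84°  ✓
  (2,5): δ = 18.39°  ✓
  (3,4): δ = 112.71°  ·
  (3,5): δ = 53.47°  ✓
  (4,5): δ = 120.77°  ·
antipodal pairs: 7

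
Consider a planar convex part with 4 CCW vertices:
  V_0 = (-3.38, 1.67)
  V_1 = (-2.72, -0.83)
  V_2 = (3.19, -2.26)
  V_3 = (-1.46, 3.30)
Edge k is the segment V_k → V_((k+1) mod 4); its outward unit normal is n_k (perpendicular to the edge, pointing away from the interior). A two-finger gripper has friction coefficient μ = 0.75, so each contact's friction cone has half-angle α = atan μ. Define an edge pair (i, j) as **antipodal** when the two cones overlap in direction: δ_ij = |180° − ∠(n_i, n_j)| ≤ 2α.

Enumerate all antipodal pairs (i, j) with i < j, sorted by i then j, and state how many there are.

α = atan 0.75 = 36.87°;  2α = 73.74°
n_0 = (-0.9669, -0.2553)
n_1 = (-0.2352, -0.9720)
n_2 = (+0.7671, +0.6415)
n_3 = (-0.6472, +0.7623)
  (0,1): δ = 118.39°  ·
  (0,2): δ = 25.12°  ✓
  (0,3): δ = 115.54°  ·
  (1,2): δ = 36.49°  ✓
  (1,3): δ = 53.93°  ✓
  (2,3): δ = 89.58°  ·
antipodal pairs: 3

count = 3; pairs: (0,2), (1,2), (1,3)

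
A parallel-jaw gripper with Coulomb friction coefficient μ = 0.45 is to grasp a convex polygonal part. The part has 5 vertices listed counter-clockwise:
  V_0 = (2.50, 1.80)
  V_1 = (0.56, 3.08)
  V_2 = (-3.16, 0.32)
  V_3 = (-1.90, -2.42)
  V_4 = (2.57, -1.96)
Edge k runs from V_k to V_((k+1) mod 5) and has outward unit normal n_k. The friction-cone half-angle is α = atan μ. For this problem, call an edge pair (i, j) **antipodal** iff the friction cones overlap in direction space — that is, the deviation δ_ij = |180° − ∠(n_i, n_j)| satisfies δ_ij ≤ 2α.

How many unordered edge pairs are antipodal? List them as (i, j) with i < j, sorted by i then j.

count = 4; pairs: (0,2), (0,3), (1,3), (2,4)

α = atan 0.45 = 24.23°;  2α = 48.46°
n_0 = (+0.5507, +0.8347)
n_1 = (-0.5958, +0.8031)
n_2 = (-0.9085, -0.4178)
n_3 = (+0.1024, -0.9947)
n_4 = (+0.9998, +0.0186)
  (0,1): δ = 110.01°  ·
  (0,2): δ = 31.89°  ✓
  (0,3): δ = 39.29°  ✓
  (0,4): δ = 124.48°  ·
  (1,2): δ = 101.88°  ·
  (1,3): δ = 30.70°  ✓
  (1,4): δ = 54.49°  ·
  (2,3): δ = 108.82°  ·
  (2,4): δ = 23.63°  ✓
  (3,4): δ = 94.81°  ·
antipodal pairs: 4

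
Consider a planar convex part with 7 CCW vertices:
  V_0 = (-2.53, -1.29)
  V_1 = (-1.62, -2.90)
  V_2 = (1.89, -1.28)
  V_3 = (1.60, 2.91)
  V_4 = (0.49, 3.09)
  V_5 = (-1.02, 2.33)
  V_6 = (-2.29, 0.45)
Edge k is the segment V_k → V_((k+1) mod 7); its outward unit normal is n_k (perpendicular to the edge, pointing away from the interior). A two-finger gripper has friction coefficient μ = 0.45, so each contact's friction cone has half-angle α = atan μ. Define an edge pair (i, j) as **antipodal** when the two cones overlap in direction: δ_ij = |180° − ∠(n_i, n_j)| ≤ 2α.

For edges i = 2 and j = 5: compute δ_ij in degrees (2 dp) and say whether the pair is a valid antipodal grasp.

δ = 38.00°, valid

α = atan 0.45 = 24.23°;  2α = 48.46°
edge 2: e_2 = (-0.29, +4.19);  n_2 = (+0.9976, +0.0690)
edge 5: e_5 = (-1.27, -1.88);  n_5 = (-0.8286, +0.5598)
∠(n_2, n_5) = 142.00°
δ = |180° − 142.00°| = 38.00°
38.00° ≤ 2α = 48.46°  →  valid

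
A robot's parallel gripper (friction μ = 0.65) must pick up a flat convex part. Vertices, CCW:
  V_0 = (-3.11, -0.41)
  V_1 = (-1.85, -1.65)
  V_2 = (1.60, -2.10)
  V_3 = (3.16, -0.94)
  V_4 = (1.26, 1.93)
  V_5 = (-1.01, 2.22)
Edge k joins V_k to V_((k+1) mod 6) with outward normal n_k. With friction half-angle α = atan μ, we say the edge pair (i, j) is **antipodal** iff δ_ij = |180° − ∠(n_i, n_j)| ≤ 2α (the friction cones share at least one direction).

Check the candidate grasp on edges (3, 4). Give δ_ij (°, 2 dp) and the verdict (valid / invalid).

δ = 130.79°, invalid

α = atan 0.65 = 33.02°;  2α = 66.05°
edge 3: e_3 = (-1.90, +2.87);  n_3 = (+0.8338, +0.5520)
edge 4: e_4 = (-2.27, +0.29);  n_4 = (+0.1267, +0.9919)
∠(n_3, n_4) = 49.21°
δ = |180° − 49.21°| = 130.79°
130.79° > 2α = 66.05°  →  invalid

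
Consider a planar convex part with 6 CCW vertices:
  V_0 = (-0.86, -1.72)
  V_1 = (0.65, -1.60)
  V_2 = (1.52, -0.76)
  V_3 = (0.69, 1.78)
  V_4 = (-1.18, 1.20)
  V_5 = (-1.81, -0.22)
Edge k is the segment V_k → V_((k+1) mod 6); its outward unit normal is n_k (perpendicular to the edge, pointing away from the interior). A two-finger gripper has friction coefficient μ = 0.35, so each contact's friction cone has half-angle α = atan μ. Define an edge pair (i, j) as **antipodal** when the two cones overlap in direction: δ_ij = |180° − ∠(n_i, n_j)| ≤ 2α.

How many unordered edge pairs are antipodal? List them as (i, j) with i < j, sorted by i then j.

α = atan 0.35 = 19.29°;  2α = 38.58°
n_0 = (+0.0792, -0.9969)
n_1 = (+0.6946, -0.7194)
n_2 = (+0.9505, +0.3106)
n_3 = (-0.2962, +0.9551)
n_4 = (-0.9141, +0.4055)
n_5 = (-0.8448, -0.5351)
  (0,1): δ = 140.55°  ·
  (0,2): δ = 76.45°  ·
  (0,3): δ = 12.69°  ✓
  (0,4): δ = 61.53°  ·
  (0,5): δ = 117.80°  ·
  (1,2): δ = 115.90°  ·
  (1,3): δ = 26.76°  ✓
  (1,4): δ = 22.08°  ✓
  (1,5): δ = 78.35°  ·
  (2,3): δ = 90.86°  ·
  (2,4): δ = 42.02°  ·
  (2,5): δ = 14.25°  ✓
  (3,4): δ = 131.16°  ·
  (3,5): δ = 74.88°  ·
  (4,5): δ = 123.73°  ·
antipodal pairs: 4

count = 4; pairs: (0,3), (1,3), (1,4), (2,5)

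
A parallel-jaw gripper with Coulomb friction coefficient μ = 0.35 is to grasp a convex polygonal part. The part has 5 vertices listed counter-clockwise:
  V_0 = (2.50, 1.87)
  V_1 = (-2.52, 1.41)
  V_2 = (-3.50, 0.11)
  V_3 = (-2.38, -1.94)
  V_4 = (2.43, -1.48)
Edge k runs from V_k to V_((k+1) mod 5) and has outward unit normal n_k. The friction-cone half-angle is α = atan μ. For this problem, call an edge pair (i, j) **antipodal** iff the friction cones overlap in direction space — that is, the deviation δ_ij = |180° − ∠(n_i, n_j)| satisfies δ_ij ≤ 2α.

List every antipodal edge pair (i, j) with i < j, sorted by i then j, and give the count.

count = 3; pairs: (0,3), (1,4), (2,4)

α = atan 0.35 = 19.29°;  2α = 38.58°
n_0 = (-0.0913, +0.9958)
n_1 = (-0.7985, +0.6020)
n_2 = (-0.8776, -0.4795)
n_3 = (+0.0952, -0.9955)
n_4 = (+0.9998, -0.0209)
  (0,1): δ = 132.25°  ·
  (0,2): δ = 66.59°  ·
  (0,3): δ = 0.23°  ✓
  (0,4): δ = 83.57°  ·
  (1,2): δ = 114.34°  ·
  (1,3): δ = 47.53°  ·
  (1,4): δ = 35.81°  ✓
  (2,3): δ = 113.19°  ·
  (2,4): δ = 29.85°  ✓
  (3,4): δ = 96.66°  ·
antipodal pairs: 3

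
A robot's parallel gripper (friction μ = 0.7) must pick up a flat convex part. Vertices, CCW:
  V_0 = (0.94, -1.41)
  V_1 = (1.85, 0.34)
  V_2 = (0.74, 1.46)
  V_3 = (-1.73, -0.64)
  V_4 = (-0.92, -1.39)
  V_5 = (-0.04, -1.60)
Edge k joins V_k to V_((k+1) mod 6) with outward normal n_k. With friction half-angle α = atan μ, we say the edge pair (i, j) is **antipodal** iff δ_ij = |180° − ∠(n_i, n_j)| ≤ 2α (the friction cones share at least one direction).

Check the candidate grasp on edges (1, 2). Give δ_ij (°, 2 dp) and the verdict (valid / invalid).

α = atan 0.7 = 34.99°;  2α = 69.98°
edge 1: e_1 = (-1.11, +1.12);  n_1 = (+0.7103, +0.7039)
edge 2: e_2 = (-2.47, -2.10);  n_2 = (-0.6477, +0.7619)
∠(n_1, n_2) = 85.63°
δ = |180° − 85.63°| = 94.37°
94.37° > 2α = 69.98°  →  invalid

δ = 94.37°, invalid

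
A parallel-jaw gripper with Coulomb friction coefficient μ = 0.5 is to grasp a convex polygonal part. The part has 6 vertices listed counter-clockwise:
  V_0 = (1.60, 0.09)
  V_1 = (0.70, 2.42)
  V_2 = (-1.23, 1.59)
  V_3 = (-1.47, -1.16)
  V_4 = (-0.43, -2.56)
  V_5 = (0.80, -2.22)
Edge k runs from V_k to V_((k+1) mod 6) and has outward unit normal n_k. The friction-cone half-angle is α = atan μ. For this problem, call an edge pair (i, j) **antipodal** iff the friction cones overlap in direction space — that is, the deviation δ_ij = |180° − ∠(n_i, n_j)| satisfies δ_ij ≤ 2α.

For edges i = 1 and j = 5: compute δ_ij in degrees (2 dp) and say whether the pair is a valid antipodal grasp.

α = atan 0.5 = 26.57°;  2α = 53.13°
edge 1: e_1 = (-1.93, -0.83);  n_1 = (-0.3951, +0.9187)
edge 5: e_5 = (+0.80, +2.31);  n_5 = (+0.9449, -0.3273)
∠(n_1, n_5) = 132.37°
δ = |180° − 132.37°| = 47.63°
47.63° ≤ 2α = 53.13°  →  valid

δ = 47.63°, valid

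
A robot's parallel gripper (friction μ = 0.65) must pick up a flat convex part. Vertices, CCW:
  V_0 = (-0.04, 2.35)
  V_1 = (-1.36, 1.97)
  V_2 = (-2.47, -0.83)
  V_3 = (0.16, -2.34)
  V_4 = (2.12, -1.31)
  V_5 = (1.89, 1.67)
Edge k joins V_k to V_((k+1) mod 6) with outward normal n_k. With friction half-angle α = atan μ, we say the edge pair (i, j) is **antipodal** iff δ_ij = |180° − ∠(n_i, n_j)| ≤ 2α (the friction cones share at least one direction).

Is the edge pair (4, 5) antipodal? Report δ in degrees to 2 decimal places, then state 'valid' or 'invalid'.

δ = 113.82°, invalid

α = atan 0.65 = 33.02°;  2α = 66.05°
edge 4: e_4 = (-0.23, +2.98);  n_4 = (+0.9970, +0.0770)
edge 5: e_5 = (-1.93, +0.68);  n_5 = (+0.3323, +0.9432)
∠(n_4, n_5) = 66.18°
δ = |180° − 66.18°| = 113.82°
113.82° > 2α = 66.05°  →  invalid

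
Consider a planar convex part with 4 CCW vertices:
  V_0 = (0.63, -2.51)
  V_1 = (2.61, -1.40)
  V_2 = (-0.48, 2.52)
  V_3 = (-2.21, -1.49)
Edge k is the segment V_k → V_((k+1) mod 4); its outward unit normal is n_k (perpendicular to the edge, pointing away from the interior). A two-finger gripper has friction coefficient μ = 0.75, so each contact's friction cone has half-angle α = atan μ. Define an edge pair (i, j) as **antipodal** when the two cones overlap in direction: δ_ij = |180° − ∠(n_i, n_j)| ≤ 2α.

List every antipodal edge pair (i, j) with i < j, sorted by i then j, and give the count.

α = atan 0.75 = 36.87°;  2α = 73.74°
n_0 = (+0.4890, -0.8723)
n_1 = (+0.7853, +0.6191)
n_2 = (-0.9182, +0.3961)
n_3 = (-0.3380, -0.9411)
  (0,1): δ = 81.03°  ·
  (0,2): δ = 37.39°  ✓
  (0,3): δ = 130.97°  ·
  (1,2): δ = 61.58°  ✓
  (1,3): δ = 32.00°  ✓
  (2,3): δ = 86.42°  ·
antipodal pairs: 3

count = 3; pairs: (0,2), (1,2), (1,3)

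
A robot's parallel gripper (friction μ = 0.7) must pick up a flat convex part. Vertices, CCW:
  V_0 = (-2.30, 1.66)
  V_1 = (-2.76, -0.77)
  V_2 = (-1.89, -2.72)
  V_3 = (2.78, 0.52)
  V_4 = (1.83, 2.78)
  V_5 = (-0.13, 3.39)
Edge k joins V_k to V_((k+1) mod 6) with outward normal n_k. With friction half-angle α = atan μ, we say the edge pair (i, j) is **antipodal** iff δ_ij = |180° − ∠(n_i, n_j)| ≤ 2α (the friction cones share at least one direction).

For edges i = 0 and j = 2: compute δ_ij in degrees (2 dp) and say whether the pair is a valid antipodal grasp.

δ = 44.53°, valid

α = atan 0.7 = 34.99°;  2α = 69.98°
edge 0: e_0 = (-0.46, -2.43);  n_0 = (-0.9826, +0.1860)
edge 2: e_2 = (+4.67, +3.24);  n_2 = (+0.5700, -0.8216)
∠(n_0, n_2) = 135.47°
δ = |180° − 135.47°| = 44.53°
44.53° ≤ 2α = 69.98°  →  valid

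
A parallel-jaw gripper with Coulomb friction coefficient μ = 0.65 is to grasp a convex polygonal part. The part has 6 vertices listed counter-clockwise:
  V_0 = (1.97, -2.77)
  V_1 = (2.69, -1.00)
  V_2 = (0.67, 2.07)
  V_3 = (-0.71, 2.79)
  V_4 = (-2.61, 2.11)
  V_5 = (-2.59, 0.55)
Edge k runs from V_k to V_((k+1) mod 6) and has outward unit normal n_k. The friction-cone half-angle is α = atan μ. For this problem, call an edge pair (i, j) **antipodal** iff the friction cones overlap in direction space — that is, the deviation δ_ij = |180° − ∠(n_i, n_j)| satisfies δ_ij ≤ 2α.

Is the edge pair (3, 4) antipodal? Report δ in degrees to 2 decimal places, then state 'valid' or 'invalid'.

δ = 108.96°, invalid

α = atan 0.65 = 33.02°;  2α = 66.05°
edge 3: e_3 = (-1.90, -0.68);  n_3 = (-0.3370, +0.9415)
edge 4: e_4 = (+0.02, -1.56);  n_4 = (-0.9999, -0.0128)
∠(n_3, n_4) = 71.04°
δ = |180° − 71.04°| = 108.96°
108.96° > 2α = 66.05°  →  invalid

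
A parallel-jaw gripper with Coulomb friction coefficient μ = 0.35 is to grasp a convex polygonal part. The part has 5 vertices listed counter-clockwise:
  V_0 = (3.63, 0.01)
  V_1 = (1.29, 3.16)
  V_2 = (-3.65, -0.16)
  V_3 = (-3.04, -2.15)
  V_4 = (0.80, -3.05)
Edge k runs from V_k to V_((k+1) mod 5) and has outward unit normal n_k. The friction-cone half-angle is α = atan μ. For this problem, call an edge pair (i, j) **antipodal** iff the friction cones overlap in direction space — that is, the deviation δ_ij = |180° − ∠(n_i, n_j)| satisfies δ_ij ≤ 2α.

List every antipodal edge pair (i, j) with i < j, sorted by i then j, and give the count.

α = atan 0.35 = 19.29°;  2α = 38.58°
n_0 = (+0.8027, +0.5963)
n_1 = (-0.5578, +0.8300)
n_2 = (-0.9561, -0.2931)
n_3 = (-0.2282, -0.9736)
n_4 = (+0.7342, -0.6790)
  (0,1): δ = 92.70°  ·
  (0,2): δ = 19.57°  ✓
  (0,3): δ = 40.20°  ·
  (0,4): δ = 100.63°  ·
  (1,2): δ = 106.86°  ·
  (1,3): δ = 47.09°  ·
  (1,4): δ = 13.33°  ✓
  (2,3): δ = 120.23°  ·
  (2,4): δ = 59.81°  ·
  (3,4): δ = 119.57°  ·
antipodal pairs: 2

count = 2; pairs: (0,2), (1,4)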